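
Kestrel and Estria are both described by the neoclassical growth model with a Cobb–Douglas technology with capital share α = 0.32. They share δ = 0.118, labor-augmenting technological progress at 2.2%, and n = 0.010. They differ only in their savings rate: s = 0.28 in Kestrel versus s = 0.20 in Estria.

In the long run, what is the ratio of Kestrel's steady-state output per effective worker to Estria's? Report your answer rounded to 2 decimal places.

Steady-state y* = [s/(n + g + δ)]^(α/(1−α)), so the ratio is [ (s_K/(n + g + δ)_K) / (s_E/(n + g + δ)_E) ]^0.4706.
s_K/(n + g + δ)_K = 0.28/0.150 = 1.8667; s_E/(n + g + δ)_E = 0.20/0.150 = 1.3333.
Ratio = (1.8667/1.3333)^0.4706 = 1.4001^0.4706 ≈ 1.1716

ratio ≈ 1.17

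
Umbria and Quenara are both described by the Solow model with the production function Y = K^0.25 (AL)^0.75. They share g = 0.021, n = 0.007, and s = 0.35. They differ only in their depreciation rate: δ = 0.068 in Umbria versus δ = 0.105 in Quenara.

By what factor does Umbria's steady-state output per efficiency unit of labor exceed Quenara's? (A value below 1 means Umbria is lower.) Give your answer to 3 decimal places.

Steady-state y* = [s/(n + g + δ)]^(α/(1−α)), so the ratio is [ (s_U/(n + g + δ)_U) / (s_Q/(n + g + δ)_Q) ]^0.3333.
s_U/(n + g + δ)_U = 0.35/0.096 = 3.6458; s_Q/(n + g + δ)_Q = 0.35/0.133 = 2.6316.
Ratio = (3.6458/2.6316)^0.3333 = 1.3854^0.3333 ≈ 1.1148

ratio ≈ 1.115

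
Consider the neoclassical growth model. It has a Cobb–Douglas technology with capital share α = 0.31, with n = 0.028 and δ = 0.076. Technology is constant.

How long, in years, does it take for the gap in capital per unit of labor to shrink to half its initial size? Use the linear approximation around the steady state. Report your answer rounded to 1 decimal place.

Near the steady state the convergence rate is λ = (1 − α)(n + δ).
λ = (1 − 0.31) × 0.104 = 0.69 × 0.104 = 0.07176
Half-life = ln 2 / λ = 0.6931 / 0.07176 ≈ 9.66 years

t_½ ≈ 9.7 years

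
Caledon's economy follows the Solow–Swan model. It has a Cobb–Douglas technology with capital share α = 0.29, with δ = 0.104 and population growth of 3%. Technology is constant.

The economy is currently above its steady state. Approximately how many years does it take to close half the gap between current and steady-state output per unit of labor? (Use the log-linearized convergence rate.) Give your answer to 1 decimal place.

about 7.3 years

Near the steady state the convergence rate is λ = (1 − α)(n + δ).
λ = (1 − 0.29) × 0.134 = 0.71 × 0.134 = 0.09514
Half-life = ln 2 / λ = 0.6931 / 0.09514 ≈ 7.29 years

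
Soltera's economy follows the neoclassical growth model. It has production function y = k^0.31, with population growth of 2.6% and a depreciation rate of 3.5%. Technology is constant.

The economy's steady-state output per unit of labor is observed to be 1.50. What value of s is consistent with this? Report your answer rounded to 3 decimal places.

s ≈ 0.150

In steady state, investment equals break-even investment: s·k^α = (n + δ)·k.
Since y* = [s/(n + δ)]^(α/(1−α)), we have s/(n + δ) = (y*)^((1−α)/α) = 1.50^2.2258 = 2.4657.
Therefore s = 2.4657 × (n + δ) = 2.4657 × 0.061 = 0.1504.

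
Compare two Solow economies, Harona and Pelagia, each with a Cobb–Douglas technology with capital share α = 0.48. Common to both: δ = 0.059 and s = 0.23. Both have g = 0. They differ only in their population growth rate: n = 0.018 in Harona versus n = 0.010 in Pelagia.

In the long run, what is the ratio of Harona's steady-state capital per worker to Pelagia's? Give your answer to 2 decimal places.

k*_H / k*_P ≈ 0.81

Steady-state k* = [s/(n + δ)]^(1/(1−α)), so the ratio is [ (s_H/(n + δ)_H) / (s_P/(n + δ)_P) ]^1.9231.
s_H/(n + δ)_H = 0.23/0.077 = 2.9870; s_P/(n + δ)_P = 0.23/0.069 = 3.3333.
Ratio = (2.9870/3.3333)^1.9231 = 0.8961^1.9231 ≈ 0.8098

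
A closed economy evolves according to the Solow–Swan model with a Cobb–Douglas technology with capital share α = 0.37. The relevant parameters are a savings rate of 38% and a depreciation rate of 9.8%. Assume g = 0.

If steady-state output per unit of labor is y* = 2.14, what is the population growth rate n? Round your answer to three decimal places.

In steady state, investment equals break-even investment: s·k^α = (n + δ)·k.
Since y* = [s/(n + δ)]^(α/(1−α)), we have s/(n + δ) = (y*)^((1−α)/α) = 2.14^1.7027 = 3.6525.
Therefore n + δ = s / 3.6525 = 0.38 / 3.6525 = 0.1040, so n = 0.1040 − 0.098 = 0.0060.

n ≈ 0.006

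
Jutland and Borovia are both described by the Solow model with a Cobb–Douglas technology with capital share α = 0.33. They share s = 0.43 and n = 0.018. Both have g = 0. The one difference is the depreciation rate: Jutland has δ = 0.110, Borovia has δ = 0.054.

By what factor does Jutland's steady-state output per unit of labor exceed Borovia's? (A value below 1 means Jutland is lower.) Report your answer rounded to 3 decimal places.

ratio ≈ 0.753

Steady-state y* = [s/(n + δ)]^(α/(1−α)), so the ratio is [ (s_J/(n + δ)_J) / (s_B/(n + δ)_B) ]^0.4925.
s_J/(n + δ)_J = 0.43/0.128 = 3.3594; s_B/(n + δ)_B = 0.43/0.072 = 5.9722.
Ratio = (3.3594/5.9722)^0.4925 = 0.5625^0.4925 ≈ 0.7532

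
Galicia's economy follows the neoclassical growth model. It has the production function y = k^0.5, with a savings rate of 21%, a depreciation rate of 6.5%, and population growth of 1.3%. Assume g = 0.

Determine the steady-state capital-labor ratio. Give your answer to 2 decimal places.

In steady state, investment equals break-even investment: s·k^α = (n + δ)·k.
Rearranging, k^(1−α) = s / (n + δ).
k^0.5 = 0.21 / (0.013 + 0.065) = 0.21 / 0.078 = 2.6923
k* = 2.6923^(1/0.5) ≈ 7.2485

k* = 7.25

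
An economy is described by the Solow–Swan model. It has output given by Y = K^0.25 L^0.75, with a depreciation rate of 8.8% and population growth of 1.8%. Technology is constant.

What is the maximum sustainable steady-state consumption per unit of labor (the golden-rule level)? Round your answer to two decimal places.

At the golden rule, f'(k) = n + δ, so α·k^(α−1) = n + δ and k_gold = (α/(n + δ))^(1/(1−α)).
k_gold = (0.25/0.106)^(1/0.75) = 2.3585^1.3333 ≈ 3.1393
c_gold = f(k_gold) − (n + δ)·k_gold = 1.3311 − 0.106×3.1393 ≈ 0.9983

c_gold ≈ 1.00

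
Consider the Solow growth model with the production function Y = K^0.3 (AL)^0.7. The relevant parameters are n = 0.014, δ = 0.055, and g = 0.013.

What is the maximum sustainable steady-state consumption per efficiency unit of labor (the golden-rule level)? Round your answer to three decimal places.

At the golden rule, f'(k) = n + g + δ, so α·k^(α−1) = n + g + δ and k_gold = (α/(n + g + δ))^(1/(1−α)).
k_gold = (0.3/0.082)^(1/0.7) = 3.6585^1.4286 ≈ 6.3787
c_gold = f(k_gold) − (n + g + δ)·k_gold = 1.7435 − 0.082×6.3787 ≈ 1.2204

c_gold ≈ 1.220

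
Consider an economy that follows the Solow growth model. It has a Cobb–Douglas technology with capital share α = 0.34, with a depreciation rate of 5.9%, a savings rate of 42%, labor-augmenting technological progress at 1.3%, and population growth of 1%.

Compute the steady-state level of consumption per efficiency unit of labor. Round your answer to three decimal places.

c* = 1.346

Steady state requires s·f(k) = (n + g + δ)·k, i.e. s·k^α = (n + g + δ)·k.
Dividing both sides by k: k^(1−α) = s / (n + g + δ).
k^0.66 = 0.42 / (0.010 + 0.013 + 0.059) = 0.42 / 0.082 = 5.1220
k* = 5.1220^(1/0.66) ≈ 11.8825
y* = (k*)^α = 11.8825^0.34 ≈ 2.3199
c* = (1 − s)·y* = (1 − 0.42) × 2.3199 ≈ 1.3455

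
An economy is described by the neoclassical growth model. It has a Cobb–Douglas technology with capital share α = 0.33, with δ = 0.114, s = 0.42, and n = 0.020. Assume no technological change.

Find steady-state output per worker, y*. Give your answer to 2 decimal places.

y* = 1.76

At the steady state, Δk = 0, so s·k^α = (n + δ)·k.
Dividing both sides by k: k^(1−α) = s / (n + δ).
k^0.67 = 0.42 / (0.020 + 0.114) = 0.42 / 0.134 = 3.1343
k* = 3.1343^(1/0.67) ≈ 5.5018
y* = (k*)^α = 5.5018^0.33 ≈ 1.7554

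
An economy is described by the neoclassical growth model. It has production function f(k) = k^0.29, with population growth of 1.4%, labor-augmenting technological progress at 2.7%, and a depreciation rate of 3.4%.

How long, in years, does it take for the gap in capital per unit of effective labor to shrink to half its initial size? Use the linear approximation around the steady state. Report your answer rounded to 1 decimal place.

Near the steady state the convergence rate is λ = (1 − α)(n + g + δ).
λ = (1 − 0.29) × 0.075 = 0.71 × 0.075 = 0.05325
Half-life = ln 2 / λ = 0.6931 / 0.05325 ≈ 13.02 years

half-life ≈ 13.0 years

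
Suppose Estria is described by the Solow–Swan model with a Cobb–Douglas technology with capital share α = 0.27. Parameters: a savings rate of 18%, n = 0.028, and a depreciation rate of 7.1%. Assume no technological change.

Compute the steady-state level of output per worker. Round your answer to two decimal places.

y* = 1.25

In steady state, investment equals break-even investment: s·k^α = (n + δ)·k.
Dividing both sides by k: k^(1−α) = s / (n + δ).
k^0.73 = 0.18 / (0.028 + 0.071) = 0.18 / 0.099 = 1.8182
k* = 1.8182^(1/0.73) ≈ 2.2682
y* = (k*)^α = 2.2682^0.27 ≈ 1.2475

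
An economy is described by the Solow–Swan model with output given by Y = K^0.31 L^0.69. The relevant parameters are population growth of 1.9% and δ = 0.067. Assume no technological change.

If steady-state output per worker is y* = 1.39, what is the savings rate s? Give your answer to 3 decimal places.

At the steady state, Δk = 0, so s·k^α = (n + δ)·k.
Since y* = [s/(n + δ)]^(α/(1−α)), we have s/(n + δ) = (y*)^((1−α)/α) = 1.39^2.2258 = 2.0812.
Therefore s = 2.0812 × (n + δ) = 2.0812 × 0.086 = 0.1790.

s ≈ 0.179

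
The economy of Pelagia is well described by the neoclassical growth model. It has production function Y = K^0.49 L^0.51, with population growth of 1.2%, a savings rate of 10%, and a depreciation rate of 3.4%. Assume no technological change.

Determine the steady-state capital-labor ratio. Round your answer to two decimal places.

k* = 4.58

At the steady state, Δk = 0, so s·k^α = (n + δ)·k.
Dividing both sides by k: k^(1−α) = s / (n + δ).
k^0.51 = 0.10 / (0.012 + 0.034) = 0.10 / 0.046 = 2.1739
k* = 2.1739^(1/0.51) ≈ 4.5841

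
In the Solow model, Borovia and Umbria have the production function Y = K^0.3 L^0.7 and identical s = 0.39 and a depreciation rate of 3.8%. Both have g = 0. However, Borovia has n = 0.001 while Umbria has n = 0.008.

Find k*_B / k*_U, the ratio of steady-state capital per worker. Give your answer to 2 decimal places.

k*_B / k*_U ≈ 1.27

Steady-state k* = [s/(n + δ)]^(1/(1−α)), so the ratio is [ (s_B/(n + δ)_B) / (s_U/(n + δ)_U) ]^1.4286.
s_B/(n + δ)_B = 0.39/0.039 = 10.0000; s_U/(n + δ)_U = 0.39/0.046 = 8.4783.
Ratio = (10.0000/8.4783)^1.4286 = 1.1795^1.4286 ≈ 1.2660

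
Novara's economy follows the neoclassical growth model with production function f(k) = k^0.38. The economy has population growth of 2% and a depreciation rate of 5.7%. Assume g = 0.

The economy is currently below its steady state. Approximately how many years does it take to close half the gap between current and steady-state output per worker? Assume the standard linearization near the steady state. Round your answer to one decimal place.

Near the steady state the convergence rate is λ = (1 − α)(n + δ).
λ = (1 − 0.38) × 0.077 = 0.62 × 0.077 = 0.04774
Half-life = ln 2 / λ = 0.6931 / 0.04774 ≈ 14.52 years

t_½ ≈ 14.5 years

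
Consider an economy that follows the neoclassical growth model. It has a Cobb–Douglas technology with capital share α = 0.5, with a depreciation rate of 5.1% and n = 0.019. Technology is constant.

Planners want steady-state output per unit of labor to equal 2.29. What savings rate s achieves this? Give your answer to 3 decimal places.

s ≈ 0.160

Steady state requires s·f(k) = (n + δ)·k, i.e. s·k^α = (n + δ)·k.
Since y* = [s/(n + δ)]^(α/(1−α)), we have s/(n + δ) = (y*)^((1−α)/α) = 2.29^1 = 2.2900.
Therefore s = 2.2900 × (n + δ) = 2.2900 × 0.070 = 0.1603.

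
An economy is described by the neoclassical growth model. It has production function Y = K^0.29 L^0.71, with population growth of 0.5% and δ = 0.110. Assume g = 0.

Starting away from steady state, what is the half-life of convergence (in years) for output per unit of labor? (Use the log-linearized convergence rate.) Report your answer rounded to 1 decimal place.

half-life ≈ 8.5 years

Near the steady state the convergence rate is λ = (1 − α)(n + δ).
λ = (1 − 0.29) × 0.115 = 0.71 × 0.115 = 0.08165
Half-life = ln 2 / λ = 0.6931 / 0.08165 ≈ 8.49 years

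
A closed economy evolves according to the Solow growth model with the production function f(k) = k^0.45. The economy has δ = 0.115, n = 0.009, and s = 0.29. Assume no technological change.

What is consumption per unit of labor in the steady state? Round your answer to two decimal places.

c* = 1.42

Steady state requires s·f(k) = (n + δ)·k, i.e. s·k^α = (n + δ)·k.
Rearranging, k^(1−α) = s / (n + δ).
k^0.55 = 0.29 / (0.009 + 0.115) = 0.29 / 0.124 = 2.3387
k* = 2.3387^(1/0.55) ≈ 4.6867
y* = (k*)^α = 4.6867^0.45 ≈ 2.0040
c* = (1 − s)·y* = (1 − 0.29) × 2.0040 ≈ 1.4228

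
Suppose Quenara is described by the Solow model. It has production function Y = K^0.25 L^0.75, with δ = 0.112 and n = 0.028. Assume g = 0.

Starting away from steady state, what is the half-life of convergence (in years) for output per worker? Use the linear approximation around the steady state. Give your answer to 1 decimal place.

t_½ ≈ 6.6 years

Near the steady state the convergence rate is λ = (1 − α)(n + δ).
λ = (1 − 0.25) × 0.140 = 0.75 × 0.140 = 0.1050
Half-life = ln 2 / λ = 0.6931 / 0.1050 ≈ 6.60 years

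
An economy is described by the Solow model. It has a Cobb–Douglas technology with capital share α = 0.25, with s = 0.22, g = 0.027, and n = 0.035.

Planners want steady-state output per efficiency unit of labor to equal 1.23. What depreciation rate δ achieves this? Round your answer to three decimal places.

δ ≈ 0.056

At the steady state, Δk = 0, so s·k^α = (n + g + δ)·k.
Since y* = [s/(n + g + δ)]^(α/(1−α)), we have s/(n + g + δ) = (y*)^((1−α)/α) = 1.23^3 = 1.8609.
Therefore n + g + δ = s / 1.8609 = 0.22 / 1.8609 = 0.1182, so δ = 0.1182 − 0.062 = 0.0562.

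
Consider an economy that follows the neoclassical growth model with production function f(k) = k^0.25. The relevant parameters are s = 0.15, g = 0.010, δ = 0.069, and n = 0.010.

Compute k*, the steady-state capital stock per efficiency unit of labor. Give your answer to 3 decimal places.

Steady state requires s·f(k) = (n + g + δ)·k, i.e. s·k^α = (n + g + δ)·k.
Rearranging, k^(1−α) = s / (n + g + δ).
k^0.75 = 0.15 / (0.010 + 0.010 + 0.069) = 0.15 / 0.089 = 1.6854
k* = 1.6854^(1/0.75) ≈ 2.0057

k* = 2.006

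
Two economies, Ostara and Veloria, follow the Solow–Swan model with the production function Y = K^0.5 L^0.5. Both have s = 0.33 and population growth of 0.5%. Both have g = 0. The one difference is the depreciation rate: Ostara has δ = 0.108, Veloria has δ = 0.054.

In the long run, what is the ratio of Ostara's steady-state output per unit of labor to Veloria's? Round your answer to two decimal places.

Steady-state y* = [s/(n + δ)]^(α/(1−α)), so the ratio is [ (s_O/(n + δ)_O) / (s_V/(n + δ)_V) ]^1.
s_O/(n + δ)_O = 0.33/0.113 = 2.9204; s_V/(n + δ)_V = 0.33/0.059 = 5.5932.
Ratio = (2.9204/5.5932)^1 = 0.5221^1 ≈ 0.5221

ratio ≈ 0.52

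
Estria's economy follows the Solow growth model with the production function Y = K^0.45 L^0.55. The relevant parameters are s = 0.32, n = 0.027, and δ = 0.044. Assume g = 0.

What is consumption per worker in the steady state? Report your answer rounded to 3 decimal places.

At the steady state, Δk = 0, so s·k^α = (n + δ)·k.
Rearranging, k^(1−α) = s / (n + δ).
k^0.55 = 0.32 / (0.027 + 0.044) = 0.32 / 0.071 = 4.5070
k* = 4.5070^(1/0.55) ≈ 15.4485
y* = (k*)^α = 15.4485^0.45 ≈ 3.4277
c* = (1 − s)·y* = (1 − 0.32) × 3.4277 ≈ 2.3308

c* = 2.331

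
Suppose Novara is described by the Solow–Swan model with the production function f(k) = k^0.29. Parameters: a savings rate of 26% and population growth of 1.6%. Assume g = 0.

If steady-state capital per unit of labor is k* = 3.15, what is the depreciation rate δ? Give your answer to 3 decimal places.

δ ≈ 0.099

In steady state, investment equals break-even investment: s·k^α = (n + δ)·k.
So s / (n + δ) = (k*)^(1−α) = 3.15^0.71 = 2.2584.
Therefore n + δ = s / 2.2584 = 0.26 / 2.2584 = 0.1151, so δ = 0.1151 − 0.016 = 0.0991.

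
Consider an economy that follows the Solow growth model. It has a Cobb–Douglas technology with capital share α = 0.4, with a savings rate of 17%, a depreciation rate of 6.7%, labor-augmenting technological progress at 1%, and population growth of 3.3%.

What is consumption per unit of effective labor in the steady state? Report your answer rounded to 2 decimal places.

c* = 1.11

At the steady state, Δk = 0, so s·k^α = (n + g + δ)·k.
Rearranging, k^(1−α) = s / (n + g + δ).
k^0.6 = 0.17 / (0.033 + 0.010 + 0.067) = 0.17 / 0.110 = 1.5455
k* = 1.5455^(1/0.6) ≈ 2.0659
y* = (k*)^α = 2.0659^0.4 ≈ 1.3367
c* = (1 − s)·y* = (1 − 0.17) × 1.3367 ≈ 1.1095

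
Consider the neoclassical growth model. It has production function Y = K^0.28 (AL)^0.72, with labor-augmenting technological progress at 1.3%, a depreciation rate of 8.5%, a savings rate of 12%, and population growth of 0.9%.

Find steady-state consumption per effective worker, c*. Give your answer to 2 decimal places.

c* = 0.92

At the steady state, Δk = 0, so s·k^α = (n + g + δ)·k.
Rearranging, k^(1−α) = s / (n + g + δ).
k^0.72 = 0.12 / (0.009 + 0.013 + 0.085) = 0.12 / 0.107 = 1.1215
k* = 1.1215^(1/0.72) ≈ 1.1726
y* = (k*)^α = 1.1726^0.28 ≈ 1.0456
c* = (1 − s)·y* = (1 − 0.12) × 1.0456 ≈ 0.9201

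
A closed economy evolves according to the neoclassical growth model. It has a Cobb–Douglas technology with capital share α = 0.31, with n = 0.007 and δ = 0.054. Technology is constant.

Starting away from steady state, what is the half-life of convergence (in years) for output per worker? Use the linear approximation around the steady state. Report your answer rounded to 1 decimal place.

t_½ ≈ 16.5 years

Near the steady state the convergence rate is λ = (1 − α)(n + δ).
λ = (1 − 0.31) × 0.061 = 0.69 × 0.061 = 0.04209
Half-life = ln 2 / λ = 0.6931 / 0.04209 ≈ 16.47 years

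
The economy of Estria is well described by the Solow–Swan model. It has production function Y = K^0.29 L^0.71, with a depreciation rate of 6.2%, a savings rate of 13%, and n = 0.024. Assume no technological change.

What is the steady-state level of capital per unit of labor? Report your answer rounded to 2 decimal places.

k* ≈ 1.79

Steady state requires s·f(k) = (n + δ)·k, i.e. s·k^α = (n + δ)·k.
Dividing both sides by k: k^(1−α) = s / (n + δ).
k^0.71 = 0.13 / (0.024 + 0.062) = 0.13 / 0.086 = 1.5116
k* = 1.5116^(1/0.71) ≈ 1.7895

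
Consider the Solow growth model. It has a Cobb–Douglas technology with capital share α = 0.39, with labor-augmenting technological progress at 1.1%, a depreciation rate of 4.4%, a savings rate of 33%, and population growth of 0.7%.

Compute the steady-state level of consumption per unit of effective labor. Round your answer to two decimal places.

c* ≈ 1.95

In steady state, investment equals break-even investment: s·k^α = (n + g + δ)·k.
Rearranging, k^(1−α) = s / (n + g + δ).
k^0.61 = 0.33 / (0.007 + 0.011 + 0.044) = 0.33 / 0.062 = 5.3226
k* = 5.3226^(1/0.61) ≈ 15.5013
y* = (k*)^α = 15.5013^0.39 ≈ 2.9124
c* = (1 − s)·y* = (1 − 0.33) × 2.9124 ≈ 1.9513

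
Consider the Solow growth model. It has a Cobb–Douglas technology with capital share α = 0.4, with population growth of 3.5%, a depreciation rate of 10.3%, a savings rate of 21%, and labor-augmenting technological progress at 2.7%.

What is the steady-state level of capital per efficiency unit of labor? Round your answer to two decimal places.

k* ≈ 1.49

In steady state, investment equals break-even investment: s·k^α = (n + g + δ)·k.
Dividing both sides by k: k^(1−α) = s / (n + g + δ).
k^0.6 = 0.21 / (0.035 + 0.027 + 0.103) = 0.21 / 0.165 = 1.2727
k* = 1.2727^(1/0.6) ≈ 1.4947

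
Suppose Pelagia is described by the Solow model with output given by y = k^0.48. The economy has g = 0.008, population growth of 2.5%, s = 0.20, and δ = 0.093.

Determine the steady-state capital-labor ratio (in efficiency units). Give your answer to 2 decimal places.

At the steady state, Δk = 0, so s·k^α = (n + g + δ)·k.
Rearranging, k^(1−α) = s / (n + g + δ).
k^0.52 = 0.20 / (0.025 + 0.008 + 0.093) = 0.20 / 0.126 = 1.5873
k* = 1.5873^(1/0.52) ≈ 2.4315

k* = 2.43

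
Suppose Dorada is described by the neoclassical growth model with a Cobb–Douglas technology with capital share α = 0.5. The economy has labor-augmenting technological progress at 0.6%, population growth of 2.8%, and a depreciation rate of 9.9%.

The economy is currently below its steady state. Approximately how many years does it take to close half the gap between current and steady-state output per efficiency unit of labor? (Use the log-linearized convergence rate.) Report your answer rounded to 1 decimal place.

half-life ≈ 10.4 years

Near the steady state the convergence rate is λ = (1 − α)(n + g + δ).
λ = (1 − 0.5) × 0.133 = 0.5 × 0.133 = 0.0665
Half-life = ln 2 / λ = 0.6931 / 0.0665 ≈ 10.42 years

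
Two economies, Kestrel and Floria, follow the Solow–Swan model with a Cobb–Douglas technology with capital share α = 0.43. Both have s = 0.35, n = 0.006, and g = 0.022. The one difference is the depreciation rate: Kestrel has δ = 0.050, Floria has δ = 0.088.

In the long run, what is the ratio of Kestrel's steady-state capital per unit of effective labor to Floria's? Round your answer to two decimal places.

k*_K / k*_F ≈ 2.01

Steady-state k* = [s/(n + g + δ)]^(1/(1−α)), so the ratio is [ (s_K/(n + g + δ)_K) / (s_F/(n + g + δ)_F) ]^1.7544.
s_K/(n + g + δ)_K = 0.35/0.078 = 4.4872; s_F/(n + g + δ)_F = 0.35/0.116 = 3.0172.
Ratio = (4.4872/3.0172)^1.7544 = 1.4872^1.7544 ≈ 2.0063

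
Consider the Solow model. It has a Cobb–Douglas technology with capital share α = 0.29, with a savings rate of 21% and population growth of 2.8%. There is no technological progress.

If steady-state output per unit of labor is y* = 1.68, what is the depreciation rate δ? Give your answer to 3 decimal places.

In steady state, investment equals break-even investment: s·k^α = (n + δ)·k.
Since y* = [s/(n + δ)]^(α/(1−α)), we have s/(n + δ) = (y*)^((1−α)/α) = 1.68^2.4483 = 3.5614.
Therefore n + δ = s / 3.5614 = 0.21 / 3.5614 = 0.0590, so δ = 0.0590 − 0.028 = 0.0310.

δ ≈ 0.031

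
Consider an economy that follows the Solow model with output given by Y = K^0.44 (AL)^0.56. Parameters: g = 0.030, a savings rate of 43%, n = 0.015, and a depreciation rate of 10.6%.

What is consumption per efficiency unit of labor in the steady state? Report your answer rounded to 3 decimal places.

At the steady state, Δk = 0, so s·k^α = (n + g + δ)·k.
Dividing both sides by k: k^(1−α) = s / (n + g + δ).
k^0.56 = 0.43 / (0.015 + 0.030 + 0.106) = 0.43 / 0.151 = 2.8477
k* = 2.8477^(1/0.56) ≈ 6.4803
y* = (k*)^α = 6.4803^0.44 ≈ 2.2756
c* = (1 − s)·y* = (1 − 0.43) × 2.2756 ≈ 1.2971

c* ≈ 1.297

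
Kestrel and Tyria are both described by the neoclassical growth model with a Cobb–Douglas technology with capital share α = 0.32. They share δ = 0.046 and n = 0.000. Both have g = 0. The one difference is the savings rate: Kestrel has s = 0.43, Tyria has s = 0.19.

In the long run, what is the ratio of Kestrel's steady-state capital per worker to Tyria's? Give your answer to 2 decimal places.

k*_K / k*_T ≈ 3.32

Steady-state k* = [s/(n + δ)]^(1/(1−α)), so the ratio is [ (s_K/(n + δ)_K) / (s_T/(n + δ)_T) ]^1.4706.
s_K/(n + δ)_K = 0.43/0.046 = 9.3478; s_T/(n + δ)_T = 0.19/0.046 = 4.1304.
Ratio = (9.3478/4.1304)^1.4706 = 2.2632^1.4706 ≈ 3.3240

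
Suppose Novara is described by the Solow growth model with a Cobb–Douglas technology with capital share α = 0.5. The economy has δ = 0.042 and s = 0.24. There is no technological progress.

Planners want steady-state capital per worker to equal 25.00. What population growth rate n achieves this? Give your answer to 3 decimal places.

n ≈ 0.006

Steady state requires s·f(k) = (n + δ)·k, i.e. s·k^α = (n + δ)·k.
So s / (n + δ) = (k*)^(1−α) = 25.00^0.5 = 5.0000.
Therefore n + δ = s / 5.0000 = 0.24 / 5.0000 = 0.0480, so n = 0.0480 − 0.042 = 0.0060.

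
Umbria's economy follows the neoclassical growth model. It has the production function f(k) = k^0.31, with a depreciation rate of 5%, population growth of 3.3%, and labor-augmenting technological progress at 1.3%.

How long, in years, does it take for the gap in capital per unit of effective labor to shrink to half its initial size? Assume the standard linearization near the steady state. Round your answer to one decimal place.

Near the steady state the convergence rate is λ = (1 − α)(n + g + δ).
λ = (1 − 0.31) × 0.096 = 0.69 × 0.096 = 0.06624
Half-life = ln 2 / λ = 0.6931 / 0.06624 ≈ 10.46 years

half-life ≈ 10.5 years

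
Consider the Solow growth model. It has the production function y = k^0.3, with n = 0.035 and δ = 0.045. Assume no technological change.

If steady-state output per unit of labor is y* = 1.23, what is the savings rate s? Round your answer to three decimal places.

Steady state requires s·f(k) = (n + δ)·k, i.e. s·k^α = (n + δ)·k.
Since y* = [s/(n + δ)]^(α/(1−α)), we have s/(n + δ) = (y*)^((1−α)/α) = 1.23^2.3333 = 1.6210.
Therefore s = 1.6210 × (n + δ) = 1.6210 × 0.080 = 0.1297.

s ≈ 0.130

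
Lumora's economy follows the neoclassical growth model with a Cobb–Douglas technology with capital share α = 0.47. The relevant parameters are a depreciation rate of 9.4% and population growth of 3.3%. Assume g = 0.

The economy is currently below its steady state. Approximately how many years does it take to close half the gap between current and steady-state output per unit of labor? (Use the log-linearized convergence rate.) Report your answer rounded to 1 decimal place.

Near the steady state the convergence rate is λ = (1 − α)(n + δ).
λ = (1 − 0.47) × 0.127 = 0.53 × 0.127 = 0.06731
Half-life = ln 2 / λ = 0.6931 / 0.06731 ≈ 10.30 years

about 10.3 years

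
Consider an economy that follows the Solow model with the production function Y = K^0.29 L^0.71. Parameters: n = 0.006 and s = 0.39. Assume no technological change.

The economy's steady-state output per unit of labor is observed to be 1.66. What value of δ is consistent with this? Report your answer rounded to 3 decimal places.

δ ≈ 0.107

In steady state, investment equals break-even investment: s·k^α = (n + δ)·k.
Since y* = [s/(n + δ)]^(α/(1−α)), we have s/(n + δ) = (y*)^((1−α)/α) = 1.66^2.4483 = 3.4585.
Therefore n + δ = s / 3.4585 = 0.39 / 3.4585 = 0.1128, so δ = 0.1128 − 0.006 = 0.1068.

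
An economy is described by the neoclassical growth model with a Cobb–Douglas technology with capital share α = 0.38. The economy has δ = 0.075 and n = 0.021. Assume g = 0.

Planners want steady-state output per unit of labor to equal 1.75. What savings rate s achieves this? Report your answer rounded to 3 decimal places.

s ≈ 0.239

At the steady state, Δk = 0, so s·k^α = (n + δ)·k.
Since y* = [s/(n + δ)]^(α/(1−α)), we have s/(n + δ) = (y*)^((1−α)/α) = 1.75^1.6316 = 2.4920.
Therefore s = 2.4920 × (n + δ) = 2.4920 × 0.096 = 0.2392.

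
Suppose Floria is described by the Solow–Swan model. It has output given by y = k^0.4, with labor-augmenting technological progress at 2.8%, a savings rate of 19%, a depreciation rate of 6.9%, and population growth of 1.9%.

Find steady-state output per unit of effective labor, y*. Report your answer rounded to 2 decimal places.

y* = 1.39

In steady state, investment equals break-even investment: s·k^α = (n + g + δ)·k.
Rearranging, k^(1−α) = s / (n + g + δ).
k^0.6 = 0.19 / (0.019 + 0.028 + 0.069) = 0.19 / 0.116 = 1.6379
k* = 1.6379^(1/0.6) ≈ 2.2759
y* = (k*)^α = 2.2759^0.4 ≈ 1.3895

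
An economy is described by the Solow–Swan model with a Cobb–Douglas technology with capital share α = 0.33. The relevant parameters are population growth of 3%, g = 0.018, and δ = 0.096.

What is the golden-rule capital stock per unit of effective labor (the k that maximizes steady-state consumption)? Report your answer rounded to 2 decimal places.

The golden rule sets f'(k) = n + g + δ, i.e. α·k^(α−1) = n + g + δ.
So k^(1−α) = α / (n + g + δ) = 0.33 / 0.144 = 2.2917.
k_gold = 2.2917^(1/0.67) ≈ 3.4479

k_gold ≈ 3.45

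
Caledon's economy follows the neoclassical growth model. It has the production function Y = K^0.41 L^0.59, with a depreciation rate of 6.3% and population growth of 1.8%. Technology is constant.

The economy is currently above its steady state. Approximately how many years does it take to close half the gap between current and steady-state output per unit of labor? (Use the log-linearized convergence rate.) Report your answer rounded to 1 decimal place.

Near the steady state the convergence rate is λ = (1 − α)(n + δ).
λ = (1 − 0.41) × 0.081 = 0.59 × 0.081 = 0.04779
Half-life = ln 2 / λ = 0.6931 / 0.04779 ≈ 14.50 years

half-life ≈ 14.5 years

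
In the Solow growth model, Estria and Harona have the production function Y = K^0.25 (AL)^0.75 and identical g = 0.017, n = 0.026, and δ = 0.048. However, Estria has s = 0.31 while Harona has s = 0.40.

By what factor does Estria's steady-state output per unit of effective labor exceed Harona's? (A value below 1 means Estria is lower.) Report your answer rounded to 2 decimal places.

ratio ≈ 0.92

Steady-state y* = [s/(n + g + δ)]^(α/(1−α)), so the ratio is [ (s_E/(n + g + δ)_E) / (s_H/(n + g + δ)_H) ]^0.3333.
s_E/(n + g + δ)_E = 0.31/0.091 = 3.4066; s_H/(n + g + δ)_H = 0.40/0.091 = 4.3956.
Ratio = (3.4066/4.3956)^0.3333 = 0.7750^0.3333 ≈ 0.9186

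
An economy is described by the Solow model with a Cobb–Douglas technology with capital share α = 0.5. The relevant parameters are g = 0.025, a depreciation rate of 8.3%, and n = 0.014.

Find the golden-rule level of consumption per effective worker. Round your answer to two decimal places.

At the golden rule, f'(k) = n + g + δ, so α·k^(α−1) = n + g + δ and k_gold = (α/(n + g + δ))^(1/(1−α)).
k_gold = (0.5/0.122)^(1/0.5) = 4.0984^2 ≈ 16.7969
c_gold = f(k_gold) − (n + g + δ)·k_gold = 4.0984 − 0.122×16.7969 ≈ 2.0492

c_gold ≈ 2.05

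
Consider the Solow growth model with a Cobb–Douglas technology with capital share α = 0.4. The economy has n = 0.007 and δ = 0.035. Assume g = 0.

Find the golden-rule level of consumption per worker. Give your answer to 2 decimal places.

c_gold ≈ 2.70

At the golden rule, f'(k) = n + δ, so α·k^(α−1) = n + δ and k_gold = (α/(n + δ))^(1/(1−α)).
k_gold = (0.4/0.042)^(1/0.6) = 9.5238^1.6667 ≈ 42.7940
c_gold = f(k_gold) − (n + δ)·k_gold = 4.4932 − 0.042×42.7940 ≈ 2.6959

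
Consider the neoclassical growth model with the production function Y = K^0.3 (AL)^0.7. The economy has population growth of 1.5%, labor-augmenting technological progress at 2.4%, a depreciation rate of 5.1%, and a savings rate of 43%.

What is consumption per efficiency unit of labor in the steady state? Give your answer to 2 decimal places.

c* = 1.11

Steady state requires s·f(k) = (n + g + δ)·k, i.e. s·k^α = (n + g + δ)·k.
Rearranging, k^(1−α) = s / (n + g + δ).
k^0.7 = 0.43 / (0.015 + 0.024 + 0.051) = 0.43 / 0.090 = 4.7778
k* = 4.7778^(1/0.7) ≈ 9.3395
y* = (k*)^α = 9.3395^0.3 ≈ 1.9548
c* = (1 − s)·y* = (1 − 0.43) × 1.9548 ≈ 1.1142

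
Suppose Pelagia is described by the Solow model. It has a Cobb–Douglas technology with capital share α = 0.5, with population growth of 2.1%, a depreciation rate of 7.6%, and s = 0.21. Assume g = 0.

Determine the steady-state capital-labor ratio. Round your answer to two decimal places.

k* = 4.69

Steady state requires s·f(k) = (n + δ)·k, i.e. s·k^α = (n + δ)·k.
Rearranging, k^(1−α) = s / (n + δ).
k^0.5 = 0.21 / (0.021 + 0.076) = 0.21 / 0.097 = 2.1649
k* = 2.1649^(1/0.5) ≈ 4.6868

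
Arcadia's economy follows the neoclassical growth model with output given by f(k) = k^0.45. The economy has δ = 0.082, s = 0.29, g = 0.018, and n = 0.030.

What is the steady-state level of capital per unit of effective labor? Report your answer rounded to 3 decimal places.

Steady state requires s·f(k) = (n + g + δ)·k, i.e. s·k^α = (n + g + δ)·k.
Dividing both sides by k: k^(1−α) = s / (n + g + δ).
k^0.55 = 0.29 / (0.030 + 0.018 + 0.082) = 0.29 / 0.130 = 2.2308
k* = 2.2308^(1/0.55) ≈ 4.3010

k* ≈ 4.301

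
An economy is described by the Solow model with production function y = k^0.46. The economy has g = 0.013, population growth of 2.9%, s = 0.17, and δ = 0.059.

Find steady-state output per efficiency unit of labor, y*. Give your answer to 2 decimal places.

Steady state requires s·f(k) = (n + g + δ)·k, i.e. s·k^α = (n + g + δ)·k.
Rearranging, k^(1−α) = s / (n + g + δ).
k^0.54 = 0.17 / (0.029 + 0.013 + 0.059) = 0.17 / 0.101 = 1.6832
k* = 1.6832^(1/0.54) ≈ 2.6228
y* = (k*)^α = 2.6228^0.46 ≈ 1.5582

y* ≈ 1.56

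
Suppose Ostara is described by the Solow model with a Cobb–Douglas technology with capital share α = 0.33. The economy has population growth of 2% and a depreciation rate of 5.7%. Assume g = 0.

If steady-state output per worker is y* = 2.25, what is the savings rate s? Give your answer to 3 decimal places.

s ≈ 0.400

In steady state, investment equals break-even investment: s·k^α = (n + δ)·k.
Since y* = [s/(n + δ)]^(α/(1−α)), we have s/(n + δ) = (y*)^((1−α)/α) = 2.25^2.0303 = 5.1884.
Therefore s = 5.1884 × (n + δ) = 5.1884 × 0.077 = 0.3995.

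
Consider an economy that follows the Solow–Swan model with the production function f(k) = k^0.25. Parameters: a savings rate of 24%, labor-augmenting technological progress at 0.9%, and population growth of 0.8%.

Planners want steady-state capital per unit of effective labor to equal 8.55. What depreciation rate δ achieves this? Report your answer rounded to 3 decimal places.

In steady state, investment equals break-even investment: s·k^α = (n + g + δ)·k.
So s / (n + g + δ) = (k*)^(1−α) = 8.55^0.75 = 5.0001.
Therefore n + g + δ = s / 5.0001 = 0.24 / 5.0001 = 0.0480, so δ = 0.0480 − 0.017 = 0.0310.

δ ≈ 0.031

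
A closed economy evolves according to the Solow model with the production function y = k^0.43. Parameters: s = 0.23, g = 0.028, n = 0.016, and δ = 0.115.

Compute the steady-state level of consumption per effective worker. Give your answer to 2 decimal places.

c* = 1.02

Steady state requires s·f(k) = (n + g + δ)·k, i.e. s·k^α = (n + g + δ)·k.
Dividing both sides by k: k^(1−α) = s / (n + g + δ).
k^0.57 = 0.23 / (0.016 + 0.028 + 0.115) = 0.23 / 0.159 = 1.4465
k* = 1.4465^(1/0.57) ≈ 1.9110
y* = (k*)^α = 1.9110^0.43 ≈ 1.3211
c* = (1 − s)·y* = (1 − 0.23) × 1.3211 ≈ 1.0172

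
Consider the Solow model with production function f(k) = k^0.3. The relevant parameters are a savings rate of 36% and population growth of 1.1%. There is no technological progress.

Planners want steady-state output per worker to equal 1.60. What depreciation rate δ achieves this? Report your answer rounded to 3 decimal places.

δ ≈ 0.109

In steady state, investment equals break-even investment: s·k^α = (n + δ)·k.
Since y* = [s/(n + δ)]^(α/(1−α)), we have s/(n + δ) = (y*)^((1−α)/α) = 1.60^2.3333 = 2.9941.
Therefore n + δ = s / 2.9941 = 0.36 / 2.9941 = 0.1202, so δ = 0.1202 − 0.011 = 0.1092.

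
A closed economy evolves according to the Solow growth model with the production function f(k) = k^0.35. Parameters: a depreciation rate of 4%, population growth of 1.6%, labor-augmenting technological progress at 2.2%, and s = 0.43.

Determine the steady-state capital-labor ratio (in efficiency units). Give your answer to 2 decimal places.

Steady state requires s·f(k) = (n + g + δ)·k, i.e. s·k^α = (n + g + δ)·k.
Rearranging, k^(1−α) = s / (n + g + δ).
k^0.65 = 0.43 / (0.016 + 0.022 + 0.040) = 0.43 / 0.078 = 5.5128
k* = 5.5128^(1/0.65) ≈ 13.8221

k* ≈ 13.82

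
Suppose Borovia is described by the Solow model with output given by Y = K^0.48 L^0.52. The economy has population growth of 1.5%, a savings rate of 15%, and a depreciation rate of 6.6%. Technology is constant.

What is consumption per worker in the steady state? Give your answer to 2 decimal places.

At the steady state, Δk = 0, so s·k^α = (n + δ)·k.
Dividing both sides by k: k^(1−α) = s / (n + δ).
k^0.52 = 0.15 / (0.015 + 0.066) = 0.15 / 0.081 = 1.8519
k* = 1.8519^(1/0.52) ≈ 3.2708
y* = (k*)^α = 3.2708^0.48 ≈ 1.7662
c* = (1 − s)·y* = (1 − 0.15) × 1.7662 ≈ 1.5013

c* ≈ 1.50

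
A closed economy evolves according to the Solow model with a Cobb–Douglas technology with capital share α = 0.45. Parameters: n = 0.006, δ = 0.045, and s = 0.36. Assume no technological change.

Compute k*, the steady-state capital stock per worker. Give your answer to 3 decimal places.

k* ≈ 34.926

At the steady state, Δk = 0, so s·k^α = (n + δ)·k.
Dividing both sides by k: k^(1−α) = s / (n + δ).
k^0.55 = 0.36 / (0.006 + 0.045) = 0.36 / 0.051 = 7.0588
k* = 7.0588^(1/0.55) ≈ 34.9259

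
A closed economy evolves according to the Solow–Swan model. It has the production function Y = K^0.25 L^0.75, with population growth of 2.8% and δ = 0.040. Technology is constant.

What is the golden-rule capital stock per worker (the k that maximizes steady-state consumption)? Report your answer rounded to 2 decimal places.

The golden rule sets f'(k) = n + δ, i.e. α·k^(α−1) = n + δ.
So k^(1−α) = α / (n + δ) = 0.25 / 0.068 = 3.6765.
k_gold = 3.6765^(1/0.75) ≈ 5.6743

k_gold ≈ 5.67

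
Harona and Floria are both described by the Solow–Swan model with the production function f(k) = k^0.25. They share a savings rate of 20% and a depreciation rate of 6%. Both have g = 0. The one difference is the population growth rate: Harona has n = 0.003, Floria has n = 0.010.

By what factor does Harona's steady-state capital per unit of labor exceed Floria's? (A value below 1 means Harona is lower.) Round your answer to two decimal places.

Steady-state k* = [s/(n + δ)]^(1/(1−α)), so the ratio is [ (s_H/(n + δ)_H) / (s_F/(n + δ)_F) ]^1.3333.
s_H/(n + δ)_H = 0.20/0.063 = 3.1746; s_F/(n + δ)_F = 0.20/0.070 = 2.8571.
Ratio = (3.1746/2.8571)^1.3333 = 1.1111^1.3333 ≈ 1.1508

k*_H / k*_F ≈ 1.15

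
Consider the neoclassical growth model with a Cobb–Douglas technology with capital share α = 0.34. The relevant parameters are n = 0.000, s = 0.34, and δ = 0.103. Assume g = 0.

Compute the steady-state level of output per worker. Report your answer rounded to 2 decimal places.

Steady state requires s·f(k) = (n + δ)·k, i.e. s·k^α = (n + δ)·k.
Rearranging, k^(1−α) = s / (n + δ).
k^0.66 = 0.34 / (0.000 + 0.103) = 0.34 / 0.103 = 3.3010
k* = 3.3010^(1/0.66) ≈ 6.1070
y* = (k*)^α = 6.1070^0.34 ≈ 1.8500

y* ≈ 1.85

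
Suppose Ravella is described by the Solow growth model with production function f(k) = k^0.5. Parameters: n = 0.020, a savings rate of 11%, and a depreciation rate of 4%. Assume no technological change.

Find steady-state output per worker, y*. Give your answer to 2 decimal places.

At the steady state, Δk = 0, so s·k^α = (n + δ)·k.
Dividing both sides by k: k^(1−α) = s / (n + δ).
k^0.5 = 0.11 / (0.020 + 0.040) = 0.11 / 0.060 = 1.8333
k* = 1.8333^(1/0.5) ≈ 3.3610
y* = (k*)^α = 3.3610^0.5 ≈ 1.8333

y* ≈ 1.83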